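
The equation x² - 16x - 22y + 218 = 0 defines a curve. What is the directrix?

y = 3/2

Only x is squared. Complete the square in x: (x - 8)² = 22(y - 7).
Vertex (8, 7); 4p = 22 so p = 11/2. Opens up.
Directrix is the horizontal line y = k − p = 7 − (11/2) = 3/2.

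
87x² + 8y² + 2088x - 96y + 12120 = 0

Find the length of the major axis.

Collect terms: 87(x² + 24x) + 8(y² - 12y) = -12120
87(x + 12)² + 8(y - 6)² = -12120 + 12528 + 288 = 696
Divide by 696: (x + 12)²/8 + (y - 6)²/87 = 1
Ellipse, center (-12, 6), major axis vertical; a² = 87, b² = 8.
a² = 87 so a = √87; the major axis has length 2a = 2√87.

2√87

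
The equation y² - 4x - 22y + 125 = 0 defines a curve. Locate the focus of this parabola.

Only y is squared. Complete the square in y: (y - 11)² = 4(x - 1).
Vertex (1, 11); 4p = 4 so p = 1. Opens right.
Focus is p units from the vertex along the axis: (h + p, k).

(2, 11)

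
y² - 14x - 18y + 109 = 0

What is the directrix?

x = -3/2

Only y is squared. Complete the square in y: (y - 9)² = 14(x - 2).
Vertex (2, 9); 4p = 14 so p = 7/2. Opens right.
Directrix is the vertical line x = h − p = 2 − (7/2) = -3/2.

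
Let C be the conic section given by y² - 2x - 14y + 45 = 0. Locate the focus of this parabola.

Only y is squared. Complete the square in y: (y - 7)² = 2(x + 2).
Vertex (-2, 7); 4p = 2 so p = 1/2. Opens right.
Focus is p units from the vertex along the axis: (h + p, k).

(-3/2, 7)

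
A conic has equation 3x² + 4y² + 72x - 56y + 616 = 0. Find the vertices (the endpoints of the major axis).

Group: 3(x² + 24x) + 4(y² - 14y) = -616
3(x + 12)² + 4(y - 7)² = -616 + 432 + 196 = 12
Dividing both sides by 12: (x + 12)²/4 + (y - 7)²/3 = 1
Ellipse, center (-12, 7), major axis horizontal; a² = 4, b² = 3.
a = 2. Vertices at (h ± a, k).

(-14, 7) and (-10, 7)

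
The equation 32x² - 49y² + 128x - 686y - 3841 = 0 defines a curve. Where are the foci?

32(x² + 4x) -49(y² + 14y) = 3841
32(x + 2)² -49(y + 7)² = 3841 + 128 - 2401 = 1568
Divide by 1568: (x + 2)²/49 - (y + 7)²/32 = 1
Hyperbola, center (-2, -7), transverse axis horizontal; a² = 49, b² = 32.
c² = a² + b² = 49 + 32 = 81, so c = 9.
Foci lie on the horizontal axis through the center: (h ± c, k).

(-11, -7) and (7, -7)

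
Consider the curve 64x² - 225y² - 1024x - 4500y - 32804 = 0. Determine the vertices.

(-7, -10) and (23, -10)

Group the x- and y-terms: 64(x² - 16x) -225(y² + 20y) = 32804
Complete the square: 64(x - 8)² -225(y + 10)² = 32804 + 4096 - 22500 = 14400
Divide through by 14400 to get (x - 8)²/225 - (y + 10)²/64 = 1.
Hyperbola, center (8, -10), transverse axis horizontal; a² = 225, b² = 64.
a = 15. Vertices at (h ± a, k).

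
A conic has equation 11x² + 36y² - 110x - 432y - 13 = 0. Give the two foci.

(-5, 6) and (15, 6)

Group: 11(x² - 10x) + 36(y² - 12y) = 13
Complete the square: 11(x - 5)² + 36(y - 6)² = 13 + 275 + 1296 = 1584
Divide by 1584: (x - 5)²/144 + (y - 6)²/44 = 1
Ellipse, center (5, 6), major axis horizontal; a² = 144, b² = 44.
c² = a² - b² = 144 - 44 = 100, so c = 10.
Foci lie on the horizontal axis through the center: (h ± c, k).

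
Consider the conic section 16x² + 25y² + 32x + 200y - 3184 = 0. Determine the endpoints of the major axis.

Rearranging, 16(x² + 2x) + 25(y² + 8y) = 3184.
16(x + 1)² + 25(y + 4)² = 3184 + 16 + 400 = 3600
Divide through by 3600 to get (x + 1)²/225 + (y + 4)²/144 = 1.
Ellipse, center (-1, -4), major axis horizontal; a² = 225, b² = 144.
a = 15. Vertices at (h ± a, k).

(-16, -4) and (14, -4)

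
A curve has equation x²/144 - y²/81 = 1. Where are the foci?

(-15, 0) and (15, 0)

Center (0, 0). The positive term is the x-term, so the transverse axis is horizontal; a² = 144, b² = 81.
c² = a² + b² = 144 + 81 = 225, so c = 15.
Foci lie on the horizontal axis through the center: (h ± c, k).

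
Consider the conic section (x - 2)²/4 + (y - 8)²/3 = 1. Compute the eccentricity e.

Center (2, 8). The larger denominator 4 sits under the x-term, so the major axis is horizontal; a² = 4, b² = 3.
c² = a² - b² = 1, so c = 1.
e = c/a = 1/2.

e = 1/2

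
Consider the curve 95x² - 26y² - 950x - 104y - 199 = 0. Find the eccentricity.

e = 11√26/26

95(x² - 10x) -26(y² + 4y) = 199
95(x - 5)² -26(y + 2)² = 199 + 2375 - 104 = 2470
Dividing both sides by 2470: (x - 5)²/26 - (y + 2)²/95 = 1
Hyperbola, center (5, -2), transverse axis horizontal; a² = 26, b² = 95.
c² = a² + b² = 121, so c = 11.
e = c/a = 11/√26 = 11√26/26.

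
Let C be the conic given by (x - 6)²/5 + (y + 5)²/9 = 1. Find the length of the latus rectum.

10/3

Center (6, -5). The larger denominator 9 sits under the y-term, so the major axis is vertical; a² = 9, b² = 5.
Latus rectum length = 2b²/a = 2·5/3 = 10/3.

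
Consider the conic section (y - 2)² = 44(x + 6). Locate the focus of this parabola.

Vertex (-6, 2); 4p = 44 so p = 11. Opens right.
Focus is p units from the vertex along the axis: (h + p, k).

(5, 2)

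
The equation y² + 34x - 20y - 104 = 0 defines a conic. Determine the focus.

Only y is squared. Complete the square in y: (y - 10)² = -34(x - 6).
Vertex (6, 10); 4p = -34 so p = -17/2. Opens left.
Focus is p units from the vertex along the axis: (h + p, k).

(-5/2, 10)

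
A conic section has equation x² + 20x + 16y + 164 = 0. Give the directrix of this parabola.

y = 0

Only x is squared. Complete the square in x: (x + 10)² = -16(y + 4).
Vertex (-10, -4); 4p = -16 so p = -4. Opens down.
Directrix is the horizontal line y = k − p = -4 − (-4) = 0.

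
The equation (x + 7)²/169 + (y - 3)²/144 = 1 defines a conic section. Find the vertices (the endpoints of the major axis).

Center (-7, 3). The larger denominator 169 sits under the x-term, so the major axis is horizontal; a² = 169, b² = 144.
a = 13. Vertices at (h ± a, k).

(-20, 3) and (6, 3)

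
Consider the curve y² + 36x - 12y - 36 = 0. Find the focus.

(-7, 6)

Only y is squared. Complete the square in y: (y - 6)² = -36(x - 2).
Vertex (2, 6); 4p = -36 so p = -9. Opens left.
Focus is p units from the vertex along the axis: (h + p, k).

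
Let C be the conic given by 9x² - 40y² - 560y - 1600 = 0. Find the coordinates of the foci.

(0, -14) and (0, 0)

Rearranging, 9x² -40(y² + 14y) = 1600.
Complete the square: 9x² -40(y + 7)² = 1600 + 0 - 1960 = -360
Dividing both sides by -360: (y + 7)²/9 - x²/40 = 1
Hyperbola, center (0, -7), transverse axis vertical; a² = 9, b² = 40.
c² = a² + b² = 9 + 40 = 49, so c = 7.
Foci lie on the vertical axis through the center: (h, k ± c).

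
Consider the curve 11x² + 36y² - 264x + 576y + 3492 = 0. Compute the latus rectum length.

11/3

Group the x- and y-terms: 11(x² - 24x) + 36(y² + 16y) = -3492
11(x - 12)² + 36(y + 8)² = -3492 + 1584 + 2304 = 396
Divide through by 396 to get (x - 12)²/36 + (y + 8)²/11 = 1.
Ellipse, center (12, -8), major axis horizontal; a² = 36, b² = 11.
Latus rectum length = 2b²/a = 2·11/6 = 11/3.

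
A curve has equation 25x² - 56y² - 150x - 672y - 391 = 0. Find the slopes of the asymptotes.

5√14/28 and -5√14/28

Group the x- and y-terms: 25(x² - 6x) -56(y² + 12y) = 391
Complete the square in x and y: 25(x - 3)² -56(y + 6)² = 391 + 225 - 2016 = -1400
Dividing both sides by -1400: (y + 6)²/25 - (x - 3)²/56 = 1
Hyperbola, center (3, -6), transverse axis vertical; a² = 25, b² = 56.
For a vertical hyperbola the asymptotes have slope ±a/b.
Here that is ±5/2√14 = ±5√14/28.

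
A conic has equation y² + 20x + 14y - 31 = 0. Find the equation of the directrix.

x = 9

Only y is squared. Complete the square in y: (y + 7)² = -20(x - 4).
Vertex (4, -7); 4p = -20 so p = -5. Opens left.
Directrix is the vertical line x = h − p = 4 − (-5) = 9.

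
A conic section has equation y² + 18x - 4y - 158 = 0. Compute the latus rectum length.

Only y is squared. Complete the square in y: (y - 2)² = -18(x - 9).
Vertex (9, 2); 4p = -18 so p = -9/2. Opens left.
Latus rectum length = |4p| = 18.

18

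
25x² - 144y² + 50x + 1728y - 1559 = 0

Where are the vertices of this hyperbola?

Group: 25(x² + 2x) -144(y² - 12y) = 1559
Complete the square: 25(x + 1)² -144(y - 6)² = 1559 + 25 - 5184 = -3600
Dividing both sides by -3600: (y - 6)²/25 - (x + 1)²/144 = 1
Hyperbola, center (-1, 6), transverse axis vertical; a² = 25, b² = 144.
a = 5. Vertices at (h, k ± a).

(-1, 1) and (-1, 11)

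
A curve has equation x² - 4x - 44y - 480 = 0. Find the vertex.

(2, -11)

Only x is squared. Complete the square in x: (x - 2)² = 44(y + 11).
Vertex (2, -11); 4p = 44 so p = 11. Opens up.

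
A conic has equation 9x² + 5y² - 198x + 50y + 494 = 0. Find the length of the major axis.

Collect terms: 9(x² - 22x) + 5(y² + 10y) = -494
Complete the square: 9(x - 11)² + 5(y + 5)² = -494 + 1089 + 125 = 720
Dividing both sides by 720: (x - 11)²/80 + (y + 5)²/144 = 1
Ellipse, center (11, -5), major axis vertical; a² = 144, b² = 80.
a² = 144 so a = 12; the major axis has length 2a = 24.

24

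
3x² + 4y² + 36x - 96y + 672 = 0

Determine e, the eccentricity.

Group the x- and y-terms: 3(x² + 12x) + 4(y² - 24y) = -672
Complete the square: 3(x + 6)² + 4(y - 12)² = -672 + 108 + 576 = 12
Divide by 12: (x + 6)²/4 + (y - 12)²/3 = 1
Ellipse, center (-6, 12), major axis horizontal; a² = 4, b² = 3.
c² = a² - b² = 1, so c = 1.
e = c/a = 1/2.

e = 1/2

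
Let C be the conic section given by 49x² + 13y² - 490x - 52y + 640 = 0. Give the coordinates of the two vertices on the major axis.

Group the x- and y-terms: 49(x² - 10x) + 13(y² - 4y) = -640
49(x - 5)² + 13(y - 2)² = -640 + 1225 + 52 = 637
Dividing both sides by 637: (x - 5)²/13 + (y - 2)²/49 = 1
Ellipse, center (5, 2), major axis vertical; a² = 49, b² = 13.
a = 7. Vertices at (h, k ± a).

(5, -5) and (5, 9)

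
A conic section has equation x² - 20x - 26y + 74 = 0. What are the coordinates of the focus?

(10, 11/2)

Only x is squared. Complete the square in x: (x - 10)² = 26(y + 1).
Vertex (10, -1); 4p = 26 so p = 13/2. Opens up.
Focus is p units from the vertex along the axis: (h, k + p).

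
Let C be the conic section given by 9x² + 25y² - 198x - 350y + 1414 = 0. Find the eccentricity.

Group: 9(x² - 22x) + 25(y² - 14y) = -1414
Complete the square: 9(x - 11)² + 25(y - 7)² = -1414 + 1089 + 1225 = 900
Divide through by 900 to get (x - 11)²/100 + (y - 7)²/36 = 1.
Ellipse, center (11, 7), major axis horizontal; a² = 100, b² = 36.
c² = a² - b² = 64, so c = 8.
e = c/a = 8/10 = 4/5.

e = 4/5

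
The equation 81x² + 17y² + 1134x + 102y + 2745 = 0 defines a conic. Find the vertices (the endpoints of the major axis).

(-7, -12) and (-7, 6)

Rearranging, 81(x² + 14x) + 17(y² + 6y) = -2745.
81(x + 7)² + 17(y + 3)² = -2745 + 3969 + 153 = 1377
Divide by 1377: (x + 7)²/17 + (y + 3)²/81 = 1
Ellipse, center (-7, -3), major axis vertical; a² = 81, b² = 17.
a = 9. Vertices at (h, k ± a).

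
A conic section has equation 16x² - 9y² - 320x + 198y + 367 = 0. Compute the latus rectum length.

32/3

Rearranging, 16(x² - 20x) -9(y² - 22y) = -367.
16(x - 10)² -9(y - 11)² = -367 + 1600 - 1089 = 144
Dividing both sides by 144: (x - 10)²/9 - (y - 11)²/16 = 1
Hyperbola, center (10, 11), transverse axis horizontal; a² = 9, b² = 16.
Latus rectum length = 2b²/a = 2·16/3 = 32/3.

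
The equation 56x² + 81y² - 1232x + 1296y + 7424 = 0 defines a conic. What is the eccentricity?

e = 5/9

Group the x- and y-terms: 56(x² - 22x) + 81(y² + 16y) = -7424
Completing the square gives 56(x - 11)² + 81(y + 8)² = -7424 + 6776 + 5184 = 4536.
Divide through by 4536 to get (x - 11)²/81 + (y + 8)²/56 = 1.
Ellipse, center (11, -8), major axis horizontal; a² = 81, b² = 56.
c² = a² - b² = 25, so c = 5.
e = c/a = 5/9.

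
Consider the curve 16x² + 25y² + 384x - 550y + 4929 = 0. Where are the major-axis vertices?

(-17, 11) and (-7, 11)

Rearranging, 16(x² + 24x) + 25(y² - 22y) = -4929.
Complete the square in x and y: 16(x + 12)² + 25(y - 11)² = -4929 + 2304 + 3025 = 400
Dividing both sides by 400: (x + 12)²/25 + (y - 11)²/16 = 1
Ellipse, center (-12, 11), major axis horizontal; a² = 25, b² = 16.
a = 5. Vertices at (h ± a, k).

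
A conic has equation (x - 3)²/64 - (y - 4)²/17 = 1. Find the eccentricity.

e = 9/8

Center (3, 4). The positive term is the x-term, so the transverse axis is horizontal; a² = 64, b² = 17.
c² = a² + b² = 81, so c = 9.
e = c/a = 9/8.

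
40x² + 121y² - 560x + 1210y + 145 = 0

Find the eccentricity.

e = 9/11

Group the x- and y-terms: 40(x² - 14x) + 121(y² + 10y) = -145
40(x - 7)² + 121(y + 5)² = -145 + 1960 + 3025 = 4840
Divide by 4840: (x - 7)²/121 + (y + 5)²/40 = 1
Ellipse, center (7, -5), major axis horizontal; a² = 121, b² = 40.
c² = a² - b² = 81, so c = 9.
e = c/a = 9/11.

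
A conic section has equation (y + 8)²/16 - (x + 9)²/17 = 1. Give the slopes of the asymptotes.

4√17/17 and -4√17/17

Center (-9, -8). The positive term is the y-term, so the transverse axis is vertical; a² = 16, b² = 17.
For a vertical hyperbola the asymptotes have slope ±a/b.
Here that is ±4/√17 = ±4√17/17.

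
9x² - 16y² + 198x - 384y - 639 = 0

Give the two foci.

(-11, -22) and (-11, -2)

Group the x- and y-terms: 9(x² + 22x) -16(y² + 24y) = 639
Complete the square in x and y: 9(x + 11)² -16(y + 12)² = 639 + 1089 - 2304 = -576
Divide through by -576 to get (y + 12)²/36 - (x + 11)²/64 = 1.
Hyperbola, center (-11, -12), transverse axis vertical; a² = 36, b² = 64.
c² = a² + b² = 36 + 64 = 100, so c = 10.
Foci lie on the vertical axis through the center: (h, k ± c).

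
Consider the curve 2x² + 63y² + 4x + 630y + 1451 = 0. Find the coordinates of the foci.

Collect terms: 2(x² + 2x) + 63(y² + 10y) = -1451
Completing the square gives 2(x + 1)² + 63(y + 5)² = -1451 + 2 + 1575 = 126.
Dividing both sides by 126: (x + 1)²/63 + (y + 5)²/2 = 1
Ellipse, center (-1, -5), major axis horizontal; a² = 63, b² = 2.
c² = a² - b² = 63 - 2 = 61, so c = √61.
Foci lie on the horizontal axis through the center: (h ± c, k).

(-1 - √61, -5) and (-1 + √61, -5)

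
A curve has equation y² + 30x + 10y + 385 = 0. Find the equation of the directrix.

x = -9/2

Only y is squared. Complete the square in y: (y + 5)² = -30(x + 12).
Vertex (-12, -5); 4p = -30 so p = -15/2. Opens left.
Directrix is the vertical line x = h − p = -12 − (-15/2) = -9/2.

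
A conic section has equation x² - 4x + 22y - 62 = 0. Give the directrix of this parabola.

y = 17/2

Only x is squared. Complete the square in x: (x - 2)² = -22(y - 3).
Vertex (2, 3); 4p = -22 so p = -11/2. Opens down.
Directrix is the horizontal line y = k − p = 3 − (-11/2) = 17/2.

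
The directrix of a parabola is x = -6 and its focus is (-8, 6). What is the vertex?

(-7, 6)

The vertex is the midpoint between the focus and the directrix along the axis of symmetry.
Axis is horizontal (directrix is vertical). Vertex x-coordinate = (-8 + (-6))/2 = -7; y-coordinate = 6.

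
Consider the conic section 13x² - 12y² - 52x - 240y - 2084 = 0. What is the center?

Group the x- and y-terms: 13(x² - 4x) -12(y² + 20y) = 2084
13(x - 2)² -12(y + 10)² = 2084 + 52 - 1200 = 936
Dividing both sides by 936: (x - 2)²/72 - (y + 10)²/78 = 1
Hyperbola with center (2, -10).

(2, -10)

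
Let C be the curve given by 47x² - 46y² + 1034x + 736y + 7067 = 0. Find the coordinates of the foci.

(-11, 8 - √186) and (-11, 8 + √186)

Rearranging, 47(x² + 22x) -46(y² - 16y) = -7067.
Completing the square gives 47(x + 11)² -46(y - 8)² = -7067 + 5687 - 2944 = -4324.
Divide through by -4324 to get (y - 8)²/94 - (x + 11)²/92 = 1.
Hyperbola, center (-11, 8), transverse axis vertical; a² = 94, b² = 92.
c² = a² + b² = 94 + 92 = 186, so c = √186.
Foci lie on the vertical axis through the center: (h, k ± c).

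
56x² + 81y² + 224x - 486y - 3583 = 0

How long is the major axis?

Collect terms: 56(x² + 4x) + 81(y² - 6y) = 3583
Complete the square in x and y: 56(x + 2)² + 81(y - 3)² = 3583 + 224 + 729 = 4536
Divide through by 4536 to get (x + 2)²/81 + (y - 3)²/56 = 1.
Ellipse, center (-2, 3), major axis horizontal; a² = 81, b² = 56.
a² = 81 so a = 9; the major axis has length 2a = 18.

18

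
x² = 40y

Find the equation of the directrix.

y = -10

Vertex (0, 0); 4p = 40 so p = 10. Opens up.
Directrix is the horizontal line y = k − p = 0 − (10) = -10.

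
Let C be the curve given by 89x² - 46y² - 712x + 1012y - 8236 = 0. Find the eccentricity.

e = 3√690/46

Group the x- and y-terms: 89(x² - 8x) -46(y² - 22y) = 8236
Complete the square: 89(x - 4)² -46(y - 11)² = 8236 + 1424 - 5566 = 4094
Dividing both sides by 4094: (x - 4)²/46 - (y - 11)²/89 = 1
Hyperbola, center (4, 11), transverse axis horizontal; a² = 46, b² = 89.
c² = a² + b² = 135, so c = 3√15.
e = c/a = 3√15/√46 = 3√690/46.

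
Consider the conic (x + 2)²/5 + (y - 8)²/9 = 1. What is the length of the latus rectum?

Center (-2, 8). The larger denominator 9 sits under the y-term, so the major axis is vertical; a² = 9, b² = 5.
Latus rectum length = 2b²/a = 2·5/3 = 10/3.

10/3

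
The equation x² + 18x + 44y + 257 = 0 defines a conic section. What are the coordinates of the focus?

(-9, -15)

Only x is squared. Complete the square in x: (x + 9)² = -44(y + 4).
Vertex (-9, -4); 4p = -44 so p = -11. Opens down.
Focus is p units from the vertex along the axis: (h, k + p).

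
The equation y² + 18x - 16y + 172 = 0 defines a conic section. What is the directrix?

Only y is squared. Complete the square in y: (y - 8)² = -18(x + 6).
Vertex (-6, 8); 4p = -18 so p = -9/2. Opens left.
Directrix is the vertical line x = h − p = -6 − (-9/2) = -3/2.

x = -3/2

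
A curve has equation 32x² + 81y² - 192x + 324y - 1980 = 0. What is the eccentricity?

e = 7/9

32(x² - 6x) + 81(y² + 4y) = 1980
32(x - 3)² + 81(y + 2)² = 1980 + 288 + 324 = 2592
Dividing both sides by 2592: (x - 3)²/81 + (y + 2)²/32 = 1
Ellipse, center (3, -2), major axis horizontal; a² = 81, b² = 32.
c² = a² - b² = 49, so c = 7.
e = c/a = 7/9.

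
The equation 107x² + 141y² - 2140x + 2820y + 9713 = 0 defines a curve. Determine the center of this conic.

(10, -10)

Rearranging, 107(x² - 20x) + 141(y² + 20y) = -9713.
Complete the square: 107(x - 10)² + 141(y + 10)² = -9713 + 10700 + 14100 = 15087
Divide by 15087: (x - 10)²/141 + (y + 10)²/107 = 1
Ellipse with center (10, -10).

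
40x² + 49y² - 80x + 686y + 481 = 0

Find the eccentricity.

e = 3/7

Group: 40(x² - 2x) + 49(y² + 14y) = -481
40(x - 1)² + 49(y + 7)² = -481 + 40 + 2401 = 1960
Dividing both sides by 1960: (x - 1)²/49 + (y + 7)²/40 = 1
Ellipse, center (1, -7), major axis horizontal; a² = 49, b² = 40.
c² = a² - b² = 9, so c = 3.
e = c/a = 3/7.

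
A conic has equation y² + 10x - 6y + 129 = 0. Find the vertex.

Only y is squared. Complete the square in y: (y - 3)² = -10(x + 12).
Vertex (-12, 3); 4p = -10 so p = -5/2. Opens left.

(-12, 3)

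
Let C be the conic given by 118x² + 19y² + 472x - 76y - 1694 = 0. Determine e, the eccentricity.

e = 3√1298/118

Group: 118(x² + 4x) + 19(y² - 4y) = 1694
Completing the square gives 118(x + 2)² + 19(y - 2)² = 1694 + 472 + 76 = 2242.
Divide through by 2242 to get (x + 2)²/19 + (y - 2)²/118 = 1.
Ellipse, center (-2, 2), major axis vertical; a² = 118, b² = 19.
c² = a² - b² = 99, so c = 3√11.
e = c/a = 3√11/√118 = 3√1298/118.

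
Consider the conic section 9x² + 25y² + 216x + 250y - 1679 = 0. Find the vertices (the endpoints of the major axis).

Rearranging, 9(x² + 24x) + 25(y² + 10y) = 1679.
Complete the square: 9(x + 12)² + 25(y + 5)² = 1679 + 1296 + 625 = 3600
Divide by 3600: (x + 12)²/400 + (y + 5)²/144 = 1
Ellipse, center (-12, -5), major axis horizontal; a² = 400, b² = 144.
a = 20. Vertices at (h ± a, k).

(-32, -5) and (8, -5)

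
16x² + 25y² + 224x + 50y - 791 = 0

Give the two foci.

(-13, -1) and (-1, -1)

Group the x- and y-terms: 16(x² + 14x) + 25(y² + 2y) = 791
Complete the square in x and y: 16(x + 7)² + 25(y + 1)² = 791 + 784 + 25 = 1600
Dividing both sides by 1600: (x + 7)²/100 + (y + 1)²/64 = 1
Ellipse, center (-7, -1), major axis horizontal; a² = 100, b² = 64.
c² = a² - b² = 100 - 64 = 36, so c = 6.
Foci lie on the horizontal axis through the center: (h ± c, k).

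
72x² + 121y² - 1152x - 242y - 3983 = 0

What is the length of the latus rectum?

72(x² - 16x) + 121(y² - 2y) = 3983
Completing the square gives 72(x - 8)² + 121(y - 1)² = 3983 + 4608 + 121 = 8712.
Divide by 8712: (x - 8)²/121 + (y - 1)²/72 = 1
Ellipse, center (8, 1), major axis horizontal; a² = 121, b² = 72.
Latus rectum length = 2b²/a = 2·72/11 = 144/11.

144/11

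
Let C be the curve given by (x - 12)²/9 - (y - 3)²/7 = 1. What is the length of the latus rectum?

Center (12, 3). The positive term is the x-term, so the transverse axis is horizontal; a² = 9, b² = 7.
Latus rectum length = 2b²/a = 2·7/3 = 14/3.

14/3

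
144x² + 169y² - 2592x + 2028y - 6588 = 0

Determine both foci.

(4, -6) and (14, -6)

144(x² - 18x) + 169(y² + 12y) = 6588
144(x - 9)² + 169(y + 6)² = 6588 + 11664 + 6084 = 24336
Dividing both sides by 24336: (x - 9)²/169 + (y + 6)²/144 = 1
Ellipse, center (9, -6), major axis horizontal; a² = 169, b² = 144.
c² = a² - b² = 169 - 144 = 25, so c = 5.
Foci lie on the horizontal axis through the center: (h ± c, k).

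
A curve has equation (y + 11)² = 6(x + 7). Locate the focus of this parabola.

(-11/2, -11)

Vertex (-7, -11); 4p = 6 so p = 3/2. Opens right.
Focus is p units from the vertex along the axis: (h + p, k).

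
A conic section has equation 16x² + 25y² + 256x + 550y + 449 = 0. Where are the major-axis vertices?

(-23, -11) and (7, -11)

Group the x- and y-terms: 16(x² + 16x) + 25(y² + 22y) = -449
16(x + 8)² + 25(y + 11)² = -449 + 1024 + 3025 = 3600
Divide by 3600: (x + 8)²/225 + (y + 11)²/144 = 1
Ellipse, center (-8, -11), major axis horizontal; a² = 225, b² = 144.
a = 15. Vertices at (h ± a, k).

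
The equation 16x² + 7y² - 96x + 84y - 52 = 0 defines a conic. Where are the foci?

(3, -12) and (3, 0)

Group: 16(x² - 6x) + 7(y² + 12y) = 52
Complete the square in x and y: 16(x - 3)² + 7(y + 6)² = 52 + 144 + 252 = 448
Divide through by 448 to get (x - 3)²/28 + (y + 6)²/64 = 1.
Ellipse, center (3, -6), major axis vertical; a² = 64, b² = 28.
c² = a² - b² = 64 - 28 = 36, so c = 6.
Foci lie on the vertical axis through the center: (h, k ± c).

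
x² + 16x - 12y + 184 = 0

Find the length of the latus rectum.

12

Only x is squared. Complete the square in x: (x + 8)² = 12(y - 10).
Vertex (-8, 10); 4p = 12 so p = 3. Opens up.
Latus rectum length = |4p| = 12.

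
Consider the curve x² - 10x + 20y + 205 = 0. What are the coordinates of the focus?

Only x is squared. Complete the square in x: (x - 5)² = -20(y + 9).
Vertex (5, -9); 4p = -20 so p = -5. Opens down.
Focus is p units from the vertex along the axis: (h, k + p).

(5, -14)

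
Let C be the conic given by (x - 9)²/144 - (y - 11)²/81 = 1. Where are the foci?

(-6, 11) and (24, 11)

Center (9, 11). The positive term is the x-term, so the transverse axis is horizontal; a² = 144, b² = 81.
c² = a² + b² = 144 + 81 = 225, so c = 15.
Foci lie on the horizontal axis through the center: (h ± c, k).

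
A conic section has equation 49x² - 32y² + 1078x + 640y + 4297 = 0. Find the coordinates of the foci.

(-11, 1) and (-11, 19)

Group: 49(x² + 22x) -32(y² - 20y) = -4297
49(x + 11)² -32(y - 10)² = -4297 + 5929 - 3200 = -1568
Divide by -1568: (y - 10)²/49 - (x + 11)²/32 = 1
Hyperbola, center (-11, 10), transverse axis vertical; a² = 49, b² = 32.
c² = a² + b² = 49 + 32 = 81, so c = 9.
Foci lie on the vertical axis through the center: (h, k ± c).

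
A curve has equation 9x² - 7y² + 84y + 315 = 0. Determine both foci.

Group the x- and y-terms: 9x² -7(y² - 12y) = -315
Completing the square gives 9x² -7(y - 6)² = -315 + 0 - 252 = -567.
Divide by -567: (y - 6)²/81 - x²/63 = 1
Hyperbola, center (0, 6), transverse axis vertical; a² = 81, b² = 63.
c² = a² + b² = 81 + 63 = 144, so c = 12.
Foci lie on the vertical axis through the center: (h, k ± c).

(0, -6) and (0, 18)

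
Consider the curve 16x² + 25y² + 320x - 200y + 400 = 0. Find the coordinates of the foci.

(-16, 4) and (-4, 4)

Rearranging, 16(x² + 20x) + 25(y² - 8y) = -400.
Completing the square gives 16(x + 10)² + 25(y - 4)² = -400 + 1600 + 400 = 1600.
Divide through by 1600 to get (x + 10)²/100 + (y - 4)²/64 = 1.
Ellipse, center (-10, 4), major axis horizontal; a² = 100, b² = 64.
c² = a² - b² = 100 - 64 = 36, so c = 6.
Foci lie on the horizontal axis through the center: (h ± c, k).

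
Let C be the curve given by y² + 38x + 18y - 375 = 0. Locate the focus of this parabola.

Only y is squared. Complete the square in y: (y + 9)² = -38(x - 12).
Vertex (12, -9); 4p = -38 so p = -19/2. Opens left.
Focus is p units from the vertex along the axis: (h + p, k).

(5/2, -9)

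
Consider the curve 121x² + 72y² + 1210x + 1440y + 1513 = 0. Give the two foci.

(-5, -17) and (-5, -3)

Rearranging, 121(x² + 10x) + 72(y² + 20y) = -1513.
121(x + 5)² + 72(y + 10)² = -1513 + 3025 + 7200 = 8712
Divide through by 8712 to get (x + 5)²/72 + (y + 10)²/121 = 1.
Ellipse, center (-5, -10), major axis vertical; a² = 121, b² = 72.
c² = a² - b² = 121 - 72 = 49, so c = 7.
Foci lie on the vertical axis through the center: (h, k ± c).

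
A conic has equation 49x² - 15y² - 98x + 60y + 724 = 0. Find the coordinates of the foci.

Group: 49(x² - 2x) -15(y² - 4y) = -724
49(x - 1)² -15(y - 2)² = -724 + 49 - 60 = -735
Divide through by -735 to get (y - 2)²/49 - (x - 1)²/15 = 1.
Hyperbola, center (1, 2), transverse axis vertical; a² = 49, b² = 15.
c² = a² + b² = 49 + 15 = 64, so c = 8.
Foci lie on the vertical axis through the center: (h, k ± c).

(1, -6) and (1, 10)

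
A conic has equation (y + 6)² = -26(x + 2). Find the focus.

(-17/2, -6)

Vertex (-2, -6); 4p = -26 so p = -13/2. Opens left.
Focus is p units from the vertex along the axis: (h + p, k).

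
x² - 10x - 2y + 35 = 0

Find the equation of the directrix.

Only x is squared. Complete the square in x: (x - 5)² = 2(y - 5).
Vertex (5, 5); 4p = 2 so p = 1/2. Opens up.
Directrix is the horizontal line y = k − p = 5 − (1/2) = 9/2.

y = 9/2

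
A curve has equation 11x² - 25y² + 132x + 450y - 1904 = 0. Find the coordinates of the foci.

Group: 11(x² + 12x) -25(y² - 18y) = 1904
Completing the square gives 11(x + 6)² -25(y - 9)² = 1904 + 396 - 2025 = 275.
Divide through by 275 to get (x + 6)²/25 - (y - 9)²/11 = 1.
Hyperbola, center (-6, 9), transverse axis horizontal; a² = 25, b² = 11.
c² = a² + b² = 25 + 11 = 36, so c = 6.
Foci lie on the horizontal axis through the center: (h ± c, k).

(-12, 9) and (0, 9)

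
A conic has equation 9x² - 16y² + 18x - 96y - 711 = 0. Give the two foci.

(-11, -3) and (9, -3)

Collect terms: 9(x² + 2x) -16(y² + 6y) = 711
Complete the square: 9(x + 1)² -16(y + 3)² = 711 + 9 - 144 = 576
Divide by 576: (x + 1)²/64 - (y + 3)²/36 = 1
Hyperbola, center (-1, -3), transverse axis horizontal; a² = 64, b² = 36.
c² = a² + b² = 64 + 36 = 100, so c = 10.
Foci lie on the horizontal axis through the center: (h ± c, k).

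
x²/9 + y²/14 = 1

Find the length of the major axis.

2√14

Center (0, 0). The larger denominator 14 sits under the y-term, so the major axis is vertical; a² = 14, b² = 9.
a² = 14 so a = √14; the major axis has length 2a = 2√14.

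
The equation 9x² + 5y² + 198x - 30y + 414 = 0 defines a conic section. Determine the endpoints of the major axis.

(-11, -9) and (-11, 15)

Group: 9(x² + 22x) + 5(y² - 6y) = -414
9(x + 11)² + 5(y - 3)² = -414 + 1089 + 45 = 720
Divide by 720: (x + 11)²/80 + (y - 3)²/144 = 1
Ellipse, center (-11, 3), major axis vertical; a² = 144, b² = 80.
a = 12. Vertices at (h, k ± a).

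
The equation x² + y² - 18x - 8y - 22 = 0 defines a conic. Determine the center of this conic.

Collect terms: (x² - 18x) + (y² - 8y) = 22
(x - 9)² + (y - 4)² = 22 + 81 + 16 = 119
So (x - 9)² + (y - 4)² = 119.
Circle centered at (9, 4) with r² = 119.

(9, 4)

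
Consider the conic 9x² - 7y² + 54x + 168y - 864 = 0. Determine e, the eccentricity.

9(x² + 6x) -7(y² - 24y) = 864
Complete the square: 9(x + 3)² -7(y - 12)² = 864 + 81 - 1008 = -63
Divide by -63: (y - 12)²/9 - (x + 3)²/7 = 1
Hyperbola, center (-3, 12), transverse axis vertical; a² = 9, b² = 7.
c² = a² + b² = 16, so c = 4.
e = c/a = 4/3.

e = 4/3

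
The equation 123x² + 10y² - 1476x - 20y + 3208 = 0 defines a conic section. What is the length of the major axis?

Group the x- and y-terms: 123(x² - 12x) + 10(y² - 2y) = -3208
Completing the square gives 123(x - 6)² + 10(y - 1)² = -3208 + 4428 + 10 = 1230.
Divide through by 1230 to get (x - 6)²/10 + (y - 1)²/123 = 1.
Ellipse, center (6, 1), major axis vertical; a² = 123, b² = 10.
a² = 123 so a = √123; the major axis has length 2a = 2√123.

2√123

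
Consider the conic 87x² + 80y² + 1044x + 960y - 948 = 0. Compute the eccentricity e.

e = √609/87

Group: 87(x² + 12x) + 80(y² + 12y) = 948
Complete the square in x and y: 87(x + 6)² + 80(y + 6)² = 948 + 3132 + 2880 = 6960
Divide through by 6960 to get (x + 6)²/80 + (y + 6)²/87 = 1.
Ellipse, center (-6, -6), major axis vertical; a² = 87, b² = 80.
c² = a² - b² = 7, so c = √7.
e = c/a = √7/√87 = √609/87.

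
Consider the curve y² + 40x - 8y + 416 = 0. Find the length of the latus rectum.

Only y is squared. Complete the square in y: (y - 4)² = -40(x + 10).
Vertex (-10, 4); 4p = -40 so p = -10. Opens left.
Latus rectum length = |4p| = 40.

40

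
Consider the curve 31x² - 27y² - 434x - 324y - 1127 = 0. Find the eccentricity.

e = √174/9

Rearranging, 31(x² - 14x) -27(y² + 12y) = 1127.
31(x - 7)² -27(y + 6)² = 1127 + 1519 - 972 = 1674
Divide by 1674: (x - 7)²/54 - (y + 6)²/62 = 1
Hyperbola, center (7, -6), transverse axis horizontal; a² = 54, b² = 62.
c² = a² + b² = 116, so c = 2√29.
e = c/a = 2√29/3√6 = √174/9.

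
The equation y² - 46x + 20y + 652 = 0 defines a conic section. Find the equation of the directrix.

Only y is squared. Complete the square in y: (y + 10)² = 46(x - 12).
Vertex (12, -10); 4p = 46 so p = 23/2. Opens right.
Directrix is the vertical line x = h − p = 12 − (23/2) = 1/2.

x = 1/2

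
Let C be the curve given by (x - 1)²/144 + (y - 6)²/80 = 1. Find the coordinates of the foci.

(-7, 6) and (9, 6)

Center (1, 6). The larger denominator 144 sits under the x-term, so the major axis is horizontal; a² = 144, b² = 80.
c² = a² - b² = 144 - 80 = 64, so c = 8.
Foci lie on the horizontal axis through the center: (h ± c, k).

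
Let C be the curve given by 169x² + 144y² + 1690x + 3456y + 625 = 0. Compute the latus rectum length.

288/13

Collect terms: 169(x² + 10x) + 144(y² + 24y) = -625
169(x + 5)² + 144(y + 12)² = -625 + 4225 + 20736 = 24336
Dividing both sides by 24336: (x + 5)²/144 + (y + 12)²/169 = 1
Ellipse, center (-5, -12), major axis vertical; a² = 169, b² = 144.
Latus rectum length = 2b²/a = 2·144/13 = 288/13.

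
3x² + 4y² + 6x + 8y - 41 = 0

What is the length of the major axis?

8

Rearranging, 3(x² + 2x) + 4(y² + 2y) = 41.
Complete the square in x and y: 3(x + 1)² + 4(y + 1)² = 41 + 3 + 4 = 48
Dividing both sides by 48: (x + 1)²/16 + (y + 1)²/12 = 1
Ellipse, center (-1, -1), major axis horizontal; a² = 16, b² = 12.
a² = 16 so a = 4; the major axis has length 2a = 8.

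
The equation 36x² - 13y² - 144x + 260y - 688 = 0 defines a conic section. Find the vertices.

(2, 4) and (2, 16)

Group: 36(x² - 4x) -13(y² - 20y) = 688
Completing the square gives 36(x - 2)² -13(y - 10)² = 688 + 144 - 1300 = -468.
Divide through by -468 to get (y - 10)²/36 - (x - 2)²/13 = 1.
Hyperbola, center (2, 10), transverse axis vertical; a² = 36, b² = 13.
a = 6. Vertices at (h, k ± a).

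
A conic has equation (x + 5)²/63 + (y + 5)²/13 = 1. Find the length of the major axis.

6√7

Center (-5, -5). The larger denominator 63 sits under the x-term, so the major axis is horizontal; a² = 63, b² = 13.
a² = 63 so a = 3√7; the major axis has length 2a = 6√7.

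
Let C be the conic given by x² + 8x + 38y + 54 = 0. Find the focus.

(-4, -21/2)

Only x is squared. Complete the square in x: (x + 4)² = -38(y + 1).
Vertex (-4, -1); 4p = -38 so p = -19/2. Opens down.
Focus is p units from the vertex along the axis: (h, k + p).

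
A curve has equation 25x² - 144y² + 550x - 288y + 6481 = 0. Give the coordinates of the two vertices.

Collect terms: 25(x² + 22x) -144(y² + 2y) = -6481
Complete the square: 25(x + 11)² -144(y + 1)² = -6481 + 3025 - 144 = -3600
Divide by -3600: (y + 1)²/25 - (x + 11)²/144 = 1
Hyperbola, center (-11, -1), transverse axis vertical; a² = 25, b² = 144.
a = 5. Vertices at (h, k ± a).

(-11, -6) and (-11, 4)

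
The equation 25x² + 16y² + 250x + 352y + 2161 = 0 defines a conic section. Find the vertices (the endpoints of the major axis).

(-5, -16) and (-5, -6)

Rearranging, 25(x² + 10x) + 16(y² + 22y) = -2161.
Complete the square in x and y: 25(x + 5)² + 16(y + 11)² = -2161 + 625 + 1936 = 400
Dividing both sides by 400: (x + 5)²/16 + (y + 11)²/25 = 1
Ellipse, center (-5, -11), major axis vertical; a² = 25, b² = 16.
a = 5. Vertices at (h, k ± a).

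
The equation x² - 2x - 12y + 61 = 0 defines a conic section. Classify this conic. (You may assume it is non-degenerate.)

parabola

No xy term. Coefficients of x² and y² are A = 1, C = 0.
Exactly one squared variable ⇒ parabola.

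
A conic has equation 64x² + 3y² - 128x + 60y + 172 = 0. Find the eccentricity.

Rearranging, 64(x² - 2x) + 3(y² + 20y) = -172.
Complete the square in x and y: 64(x - 1)² + 3(y + 10)² = -172 + 64 + 300 = 192
Divide through by 192 to get (x - 1)²/3 + (y + 10)²/64 = 1.
Ellipse, center (1, -10), major axis vertical; a² = 64, b² = 3.
c² = a² - b² = 61, so c = √61.
e = c/a = √61/8.

e = √61/8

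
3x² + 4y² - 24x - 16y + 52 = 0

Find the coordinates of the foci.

(3, 2) and (5, 2)

Rearranging, 3(x² - 8x) + 4(y² - 4y) = -52.
Complete the square: 3(x - 4)² + 4(y - 2)² = -52 + 48 + 16 = 12
Divide by 12: (x - 4)²/4 + (y - 2)²/3 = 1
Ellipse, center (4, 2), major axis horizontal; a² = 4, b² = 3.
c² = a² - b² = 4 - 3 = 1, so c = 1.
Foci lie on the horizontal axis through the center: (h ± c, k).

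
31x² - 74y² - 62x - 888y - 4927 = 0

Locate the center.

(1, -6)

31(x² - 2x) -74(y² + 12y) = 4927
Complete the square in x and y: 31(x - 1)² -74(y + 6)² = 4927 + 31 - 2664 = 2294
Divide through by 2294 to get (x - 1)²/74 - (y + 6)²/31 = 1.
Hyperbola with center (1, -6).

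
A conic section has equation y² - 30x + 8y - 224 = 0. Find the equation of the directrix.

Only y is squared. Complete the square in y: (y + 4)² = 30(x + 8).
Vertex (-8, -4); 4p = 30 so p = 15/2. Opens right.
Directrix is the vertical line x = h − p = -8 − (15/2) = -31/2.

x = -31/2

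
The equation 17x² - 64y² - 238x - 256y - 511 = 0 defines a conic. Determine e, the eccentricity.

Collect terms: 17(x² - 14x) -64(y² + 4y) = 511
17(x - 7)² -64(y + 2)² = 511 + 833 - 256 = 1088
Dividing both sides by 1088: (x - 7)²/64 - (y + 2)²/17 = 1
Hyperbola, center (7, -2), transverse axis horizontal; a² = 64, b² = 17.
c² = a² + b² = 81, so c = 9.
e = c/a = 9/8.

e = 9/8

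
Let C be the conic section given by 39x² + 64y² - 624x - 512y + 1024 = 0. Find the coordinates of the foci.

Collect terms: 39(x² - 16x) + 64(y² - 8y) = -1024
39(x - 8)² + 64(y - 4)² = -1024 + 2496 + 1024 = 2496
Divide through by 2496 to get (x - 8)²/64 + (y - 4)²/39 = 1.
Ellipse, center (8, 4), major axis horizontal; a² = 64, b² = 39.
c² = a² - b² = 64 - 39 = 25, so c = 5.
Foci lie on the horizontal axis through the center: (h ± c, k).

(3, 4) and (13, 4)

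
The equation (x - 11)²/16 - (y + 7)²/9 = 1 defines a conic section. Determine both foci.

(6, -7) and (16, -7)

Center (11, -7). The positive term is the x-term, so the transverse axis is horizontal; a² = 16, b² = 9.
c² = a² + b² = 16 + 9 = 25, so c = 5.
Foci lie on the horizontal axis through the center: (h ± c, k).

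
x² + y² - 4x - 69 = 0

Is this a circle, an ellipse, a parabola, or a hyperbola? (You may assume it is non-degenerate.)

No xy term. Coefficients of x² and y² are A = 1, C = 1.
A = C (same sign) ⇒ circle.

circle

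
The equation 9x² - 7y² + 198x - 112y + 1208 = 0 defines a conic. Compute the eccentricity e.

Rearranging, 9(x² + 22x) -7(y² + 16y) = -1208.
Completing the square gives 9(x + 11)² -7(y + 8)² = -1208 + 1089 - 448 = -567.
Divide through by -567 to get (y + 8)²/81 - (x + 11)²/63 = 1.
Hyperbola, center (-11, -8), transverse axis vertical; a² = 81, b² = 63.
c² = a² + b² = 144, so c = 12.
e = c/a = 12/9 = 4/3.

e = 4/3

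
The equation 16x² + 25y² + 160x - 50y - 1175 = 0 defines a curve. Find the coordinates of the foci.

Group the x- and y-terms: 16(x² + 10x) + 25(y² - 2y) = 1175
Complete the square: 16(x + 5)² + 25(y - 1)² = 1175 + 400 + 25 = 1600
Dividing both sides by 1600: (x + 5)²/100 + (y - 1)²/64 = 1
Ellipse, center (-5, 1), major axis horizontal; a² = 100, b² = 64.
c² = a² - b² = 100 - 64 = 36, so c = 6.
Foci lie on the horizontal axis through the center: (h ± c, k).

(-11, 1) and (1, 1)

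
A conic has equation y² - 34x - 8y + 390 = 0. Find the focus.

Only y is squared. Complete the square in y: (y - 4)² = 34(x - 11).
Vertex (11, 4); 4p = 34 so p = 17/2. Opens right.
Focus is p units from the vertex along the axis: (h + p, k).

(39/2, 4)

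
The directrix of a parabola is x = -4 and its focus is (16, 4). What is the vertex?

The vertex is the midpoint between the focus and the directrix along the axis of symmetry.
Axis is horizontal (directrix is vertical). Vertex x-coordinate = (16 + (-4))/2 = 6; y-coordinate = 4.

(6, 4)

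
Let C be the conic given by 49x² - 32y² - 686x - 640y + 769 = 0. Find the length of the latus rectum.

64/7

Group: 49(x² - 14x) -32(y² + 20y) = -769
Complete the square: 49(x - 7)² -32(y + 10)² = -769 + 2401 - 3200 = -1568
Divide by -1568: (y + 10)²/49 - (x - 7)²/32 = 1
Hyperbola, center (7, -10), transverse axis vertical; a² = 49, b² = 32.
Latus rectum length = 2b²/a = 2·32/7 = 64/7.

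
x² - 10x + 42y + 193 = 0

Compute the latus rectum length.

42

Only x is squared. Complete the square in x: (x - 5)² = -42(y + 4).
Vertex (5, -4); 4p = -42 so p = -21/2. Opens down.
Latus rectum length = |4p| = 42.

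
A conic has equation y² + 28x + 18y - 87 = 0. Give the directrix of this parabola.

Only y is squared. Complete the square in y: (y + 9)² = -28(x - 6).
Vertex (6, -9); 4p = -28 so p = -7. Opens left.
Directrix is the vertical line x = h − p = 6 − (-7) = 13.

x = 13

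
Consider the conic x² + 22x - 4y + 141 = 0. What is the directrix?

Only x is squared. Complete the square in x: (x + 11)² = 4(y - 5).
Vertex (-11, 5); 4p = 4 so p = 1. Opens up.
Directrix is the horizontal line y = k − p = 5 − (1) = 4.

y = 4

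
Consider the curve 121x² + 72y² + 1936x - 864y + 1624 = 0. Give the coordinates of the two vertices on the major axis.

(-8, -5) and (-8, 17)

Rearranging, 121(x² + 16x) + 72(y² - 12y) = -1624.
Complete the square in x and y: 121(x + 8)² + 72(y - 6)² = -1624 + 7744 + 2592 = 8712
Divide through by 8712 to get (x + 8)²/72 + (y - 6)²/121 = 1.
Ellipse, center (-8, 6), major axis vertical; a² = 121, b² = 72.
a = 11. Vertices at (h, k ± a).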